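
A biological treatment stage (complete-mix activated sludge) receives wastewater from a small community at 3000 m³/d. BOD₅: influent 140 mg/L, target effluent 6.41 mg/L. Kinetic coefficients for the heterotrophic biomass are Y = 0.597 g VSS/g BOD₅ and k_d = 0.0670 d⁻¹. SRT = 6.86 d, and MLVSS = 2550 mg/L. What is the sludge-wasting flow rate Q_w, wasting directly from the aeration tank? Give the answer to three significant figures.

Rearranging the biomass balance for a CMAS with decay, V = Y·Q·ΔS·θ_c / [X·(1+k_d θ_c)] = 0.597 × 3000 × (140 − 6.41) × 6.86 / [2550 × (1 + 0.0670 × 6.86)] = 1.64×10^6 / 3722 = 441.0 m³.
Wasting from the aeration tank: Q_w = V / θ_c = 441.0 / 6.86 = 64.28 m³/d.

Q_w ≈ 64.3 m³/d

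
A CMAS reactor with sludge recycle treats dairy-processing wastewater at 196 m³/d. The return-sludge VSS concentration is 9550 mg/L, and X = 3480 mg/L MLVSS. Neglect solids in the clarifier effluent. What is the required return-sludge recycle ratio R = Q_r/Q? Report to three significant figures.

R ≈ 0.573

Solids balance on the clarifier gives (1+R)X = R·X_r, so R = X/(X_r − X) = 3480 / (9550 − 3480) = 0.5733.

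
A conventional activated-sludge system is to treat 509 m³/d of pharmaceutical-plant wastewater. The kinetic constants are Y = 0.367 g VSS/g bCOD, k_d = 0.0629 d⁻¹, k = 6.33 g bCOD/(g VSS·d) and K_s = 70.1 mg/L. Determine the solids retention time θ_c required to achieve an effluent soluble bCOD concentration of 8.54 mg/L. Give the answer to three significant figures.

From 1/θ_c = Y·k·S/(K_s + S) − k_d: Y·k·S/(K_s+S) = 0.367 × 6.33 × 8.54 / (70.1 + 8.54) = 0.2523 d⁻¹.
Then 1/θ_c = μ − k_d = 0.2523 − 0.0629 = 0.1894 d⁻¹, giving θ_c = 5.280 d.

θ_c ≈ 5.28 d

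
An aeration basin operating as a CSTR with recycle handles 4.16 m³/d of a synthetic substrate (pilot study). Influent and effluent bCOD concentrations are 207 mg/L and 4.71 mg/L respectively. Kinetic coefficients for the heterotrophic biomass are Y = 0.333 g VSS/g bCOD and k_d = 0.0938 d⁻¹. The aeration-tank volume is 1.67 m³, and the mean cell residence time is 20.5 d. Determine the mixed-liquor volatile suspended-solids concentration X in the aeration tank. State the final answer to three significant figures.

From V·X·(1 + k_d·θ_c) = Y·Q·(S₀ − S)·θ_c: X = 0.333 × 4.16 × (207 − 4.71) × 20.5 / [1.67 × (1 + 0.0938 × 20.5)] = 1177 mg/L.

X ≈ 1180 mg/L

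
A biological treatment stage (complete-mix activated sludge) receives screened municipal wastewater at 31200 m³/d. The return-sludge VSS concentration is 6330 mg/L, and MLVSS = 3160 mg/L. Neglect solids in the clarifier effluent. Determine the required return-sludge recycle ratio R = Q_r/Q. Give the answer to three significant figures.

R = Q_r/Q = X/(X_r − X) = 3160 / (6330 − 3160) = 0.9968.

R ≈ 0.997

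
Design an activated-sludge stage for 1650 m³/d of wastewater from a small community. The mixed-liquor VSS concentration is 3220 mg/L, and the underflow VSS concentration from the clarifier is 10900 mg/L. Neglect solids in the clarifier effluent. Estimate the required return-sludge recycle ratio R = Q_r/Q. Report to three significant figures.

R = Q_r/Q = X/(X_r − X) = 3220 / (10900 − 3220) = 0.4193.

R ≈ 0.419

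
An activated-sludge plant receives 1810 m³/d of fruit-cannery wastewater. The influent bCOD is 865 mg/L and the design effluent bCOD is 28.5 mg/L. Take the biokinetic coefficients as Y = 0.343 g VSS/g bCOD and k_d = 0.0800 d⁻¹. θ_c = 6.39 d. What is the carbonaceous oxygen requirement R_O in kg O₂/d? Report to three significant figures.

R_O ≈ 1030 kg O₂/d

Correct the yield for decay: Y_obs = Y/(1 + k_d θ_c) = 0.343 / (1 + 0.0800 × 6.39) = 0.343 / 1.511 = 0.2270.
ΔS = 865 − 28.5 = 836.5 mg/L, so the substrate removal rate is 1810 × 836.5/1000 = 1514 kg bCOD/d.
P_X = Y_obs·Q·(S₀ − S) = 0.2270 × 1514 = 343.7 kg VSS/d.
Carbonaceous O₂ demand = substrate oxidised − cell-mass equivalent = 1514 − 1.42 × 343.7 = 1026 kg O₂/d.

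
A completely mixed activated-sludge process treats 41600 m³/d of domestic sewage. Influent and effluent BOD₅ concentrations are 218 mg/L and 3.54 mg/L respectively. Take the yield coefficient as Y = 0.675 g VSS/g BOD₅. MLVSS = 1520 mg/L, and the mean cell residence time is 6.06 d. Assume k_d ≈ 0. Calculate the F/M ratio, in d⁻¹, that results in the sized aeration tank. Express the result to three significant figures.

With k_d = 0 the design equation reduces to V = Y Q (S₀−S) θ_c / X = 0.675 × 41600 × (218 − 3.54) × 6.06 / 1520 = 24009 m³.
F/M = applied load / biomass = Q·S₀/(V·X) = 41600 × 218 / (24009 × 1520) = 0.2485 d⁻¹.

F/M ≈ 0.249 d⁻¹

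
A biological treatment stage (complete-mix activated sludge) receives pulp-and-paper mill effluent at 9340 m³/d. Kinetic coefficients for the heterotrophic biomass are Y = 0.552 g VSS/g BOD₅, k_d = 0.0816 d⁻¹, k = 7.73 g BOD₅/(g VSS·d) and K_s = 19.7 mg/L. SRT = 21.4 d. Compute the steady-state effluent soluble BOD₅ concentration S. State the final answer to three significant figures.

Effluent substrate depends only on kinetics and SRT: S = K_s(1 + k_d θ_c) / [θ_c(Yk − k_d) − 1] = 19.7 × (1 + 0.0816 × 21.4) / [21.4 × (0.552 × 7.73 − 0.0816) − 1] = 54.10 / 88.57 = 0.6108 mg/L.

S ≈ 0.611 mg/L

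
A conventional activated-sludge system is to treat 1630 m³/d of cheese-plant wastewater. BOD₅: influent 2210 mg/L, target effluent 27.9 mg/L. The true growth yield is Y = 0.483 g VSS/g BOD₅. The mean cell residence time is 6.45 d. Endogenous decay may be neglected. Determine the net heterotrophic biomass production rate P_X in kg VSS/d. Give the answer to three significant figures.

No decay correction is needed, so Y_obs = Y = 0.483.
ΔS = 2210 − 27.9 = 2182 mg/L, so the substrate removal rate is 1630 × 2182/1000 = 3557 kg BOD₅/d.
Net biomass production P_X = Y_obs × Q·(S₀ − S) = 0.4830 × 3557 = 1718 kg VSS/d.

P_X ≈ 1720 kg VSS/d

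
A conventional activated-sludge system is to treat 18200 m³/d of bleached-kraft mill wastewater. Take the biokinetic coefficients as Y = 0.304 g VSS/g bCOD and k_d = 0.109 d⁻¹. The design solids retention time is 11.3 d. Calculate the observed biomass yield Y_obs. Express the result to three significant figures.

Observed yield with endogenous decay: Y_obs = Y / (1 + k_d·θ_c) = 0.304 / (1 + 0.109 × 11.3) = 0.304 / 2.232 = 0.1362 g VSS/g bCOD.

Y_obs ≈ 0.136 g VSS/g bCOD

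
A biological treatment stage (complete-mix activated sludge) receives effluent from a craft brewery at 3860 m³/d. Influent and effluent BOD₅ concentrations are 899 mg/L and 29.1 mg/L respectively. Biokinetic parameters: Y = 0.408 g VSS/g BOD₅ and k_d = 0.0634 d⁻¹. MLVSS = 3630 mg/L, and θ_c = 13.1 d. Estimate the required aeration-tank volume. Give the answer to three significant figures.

From the SRT design equation V = Y Q (S₀−S) θ_c / [X (1 + k_d θ_c)] = 0.408 × 3860 × (899 − 29.1) × 13.1 / [3630 × (1 + 0.0634 × 13.1)] = 1.79×10^7 / 6645 = 2701 m³.

V ≈ 2700 m³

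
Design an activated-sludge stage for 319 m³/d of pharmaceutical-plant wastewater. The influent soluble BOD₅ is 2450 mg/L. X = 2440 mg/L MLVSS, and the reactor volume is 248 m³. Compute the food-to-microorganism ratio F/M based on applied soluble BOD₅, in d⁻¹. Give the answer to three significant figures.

F/M = Q·S₀ / (V·X) = 319 × 2450 / (248.0 × 2440) = 1.292 g soluble BOD₅·(g VSS·d)⁻¹.

F/M ≈ 1.29 d⁻¹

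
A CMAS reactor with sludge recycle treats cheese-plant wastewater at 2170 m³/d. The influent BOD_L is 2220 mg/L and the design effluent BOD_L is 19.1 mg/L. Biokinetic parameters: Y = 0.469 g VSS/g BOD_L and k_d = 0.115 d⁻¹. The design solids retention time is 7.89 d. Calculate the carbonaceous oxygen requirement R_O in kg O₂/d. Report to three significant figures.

The observed yield is Y_obs = Y/(1 + k_d·θ_c) = 0.469 / (1 + 0.115 × 7.89) = 0.469 / 1.907 = 0.2459 g VSS per g BOD_L removed.
ΔS = 2220 − 19.1 = 2201 mg/L, so the substrate removal rate is 2170 × 2201/1000 = 4776 kg BOD_L/d.
Net sludge production P_X = 0.2459 × 4776 = 1174 kg VSS/d.
R_O = Q·(S₀ − S) − 1.42·P_X = 4776 − 1.42 × 1174 = 3108 kg O₂/d.

R_O ≈ 3110 kg O₂/d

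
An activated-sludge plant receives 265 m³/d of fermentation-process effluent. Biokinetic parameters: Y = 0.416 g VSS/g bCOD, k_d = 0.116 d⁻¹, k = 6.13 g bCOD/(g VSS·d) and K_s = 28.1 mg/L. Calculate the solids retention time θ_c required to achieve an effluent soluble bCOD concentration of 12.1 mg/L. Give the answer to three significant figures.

Specific growth rate at S = 12.1 mg/L: μ = YkS/(K_s+S) = 0.416·6.13·12.1/(28.1+12.1) = 0.7676 d⁻¹.
1/θ_c = 0.7676 − 0.116 = 0.6516 d⁻¹, so θ_c = 1.535 d.

θ_c ≈ 1.53 d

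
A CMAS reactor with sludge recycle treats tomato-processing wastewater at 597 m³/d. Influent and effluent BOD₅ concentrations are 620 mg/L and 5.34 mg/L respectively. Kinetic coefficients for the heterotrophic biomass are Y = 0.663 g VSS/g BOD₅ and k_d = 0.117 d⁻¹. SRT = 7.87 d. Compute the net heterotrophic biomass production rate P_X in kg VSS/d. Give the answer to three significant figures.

Y_obs = Y / (1 + k_d θ_c) = 0.663 / (1 + 0.117 × 7.87) = 0.663 / 1.921 = 0.3452.
ΔS = 620 − 5.34 = 614.7 mg/L, so the substrate removal rate is 597 × 614.7/1000 = 367.0 kg BOD₅/d.
Net biomass production P_X = Y_obs × Q·(S₀ − S) = 0.3452 × 367.0 = 126.7 kg VSS/d.

P_X ≈ 127 kg VSS/d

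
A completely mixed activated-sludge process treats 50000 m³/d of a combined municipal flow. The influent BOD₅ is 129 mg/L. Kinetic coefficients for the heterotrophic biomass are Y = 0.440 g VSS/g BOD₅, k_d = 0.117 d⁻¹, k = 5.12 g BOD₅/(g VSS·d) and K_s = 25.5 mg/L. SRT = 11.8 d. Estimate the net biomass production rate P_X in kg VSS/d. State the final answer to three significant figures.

For a completely mixed reactor with recycle the Lawrence–McCarty relation gives S = K_s·(1 + k_d·θ_c) / [θ_c·(Y·k − k_d) − 1] = 25.5 × (1 + 0.117 × 11.8) / [11.8 × (0.440 × 5.12 − 0.117) − 1] = 60.71 / 24.20 = 2.508 mg/L.
Y_obs = Y / (1 + k_d θ_c) = 0.440 / (1 + 0.117 × 11.8) = 0.440 / 2.381 = 0.1848.
Mass of BOD₅ removed per day: Q(S₀ − S) = 50000 × 126.5 g/m³ = 6324 kg/d.
Biomass produced: P_X = Y_obs·Q·ΔS = 0.1848 × 6324 ≈ 1169 kg VSS/d.

P_X ≈ 1170 kg VSS/d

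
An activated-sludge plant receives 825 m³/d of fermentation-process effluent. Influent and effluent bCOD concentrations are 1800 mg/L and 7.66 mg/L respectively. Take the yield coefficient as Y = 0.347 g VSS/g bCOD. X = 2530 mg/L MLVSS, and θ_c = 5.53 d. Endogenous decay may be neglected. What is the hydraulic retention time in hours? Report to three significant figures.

With k_d = 0 the design equation reduces to V = Y Q (S₀−S) θ_c / X = 0.347 × 825 × (1800 − 7.66) × 5.53 / 2530 = 1122 m³.
Hydraulic retention time τ = V/Q = 1122 / 825 = 1.359 d = 32.63 h.

τ ≈ 32.6 h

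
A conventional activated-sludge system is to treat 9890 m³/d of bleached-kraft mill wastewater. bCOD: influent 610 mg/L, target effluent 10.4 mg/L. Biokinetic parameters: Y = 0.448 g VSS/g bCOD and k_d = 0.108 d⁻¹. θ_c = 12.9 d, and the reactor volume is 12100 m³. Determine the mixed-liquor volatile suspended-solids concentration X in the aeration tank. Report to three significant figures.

X = Y·Q·ΔS·θ_c / [V·(1 + k_d θ_c)] = 0.448 × 9890 × (610 − 10.4) × 12.9 / [12100 × (1 + 0.108 × 12.9)] = 1183 mg/L.

X ≈ 1180 mg/L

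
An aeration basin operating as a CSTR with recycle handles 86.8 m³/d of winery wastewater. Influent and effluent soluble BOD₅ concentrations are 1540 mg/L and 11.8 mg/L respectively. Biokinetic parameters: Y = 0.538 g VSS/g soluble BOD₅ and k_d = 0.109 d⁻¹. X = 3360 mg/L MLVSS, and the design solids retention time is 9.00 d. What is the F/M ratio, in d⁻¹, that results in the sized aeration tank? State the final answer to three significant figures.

F/M ≈ 0.412 d⁻¹

Rearranging the biomass balance for a CMAS with decay, V = Y·Q·ΔS·θ_c / [X·(1+k_d θ_c)] = 0.538 × 86.8 × (1540 − 11.8) × 9.00 / [3360 × (1 + 0.109 × 9.00)] = 6.42×10^5 / 6656 = 96.49 m³.
F/M = applied load / biomass = Q·S₀/(V·X) = 86.8 × 1540 / (96.49 × 3360) = 0.4123 d⁻¹.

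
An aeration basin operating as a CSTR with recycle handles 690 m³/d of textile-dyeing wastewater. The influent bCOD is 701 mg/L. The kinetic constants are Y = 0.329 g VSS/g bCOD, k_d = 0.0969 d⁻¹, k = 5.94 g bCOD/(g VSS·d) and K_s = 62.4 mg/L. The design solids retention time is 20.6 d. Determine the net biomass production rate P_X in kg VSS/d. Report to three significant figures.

From the Monod/SRT balance for a CMAS, S = K_s·(1+k_d θ_c)/[θ_c·(Y k − k_d) − 1] = 62.4 × (1 + 0.0969 × 20.6) / [20.6 × (0.329 × 5.94 − 0.0969) − 1] = 187.0 / 37.26 = 5.017 mg/L.
Y_obs = Y / (1 + k_d θ_c) = 0.329 / (1 + 0.0969 × 20.6) = 0.329 / 2.996 = 0.1098.
ΔS = 701 − 5.02 = 696.0 mg/L, so the substrate removal rate is 690 × 696.0/1000 = 480.2 kg bCOD/d.
Biomass produced: P_X = Y_obs·Q·ΔS = 0.1098 × 480.2 ≈ 52.73 kg VSS/d.

P_X ≈ 52.7 kg VSS/d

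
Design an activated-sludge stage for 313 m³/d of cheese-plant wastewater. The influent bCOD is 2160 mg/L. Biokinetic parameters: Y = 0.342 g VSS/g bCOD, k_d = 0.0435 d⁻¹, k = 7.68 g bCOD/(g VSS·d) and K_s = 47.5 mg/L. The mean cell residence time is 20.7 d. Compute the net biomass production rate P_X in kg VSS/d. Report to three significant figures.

P_X ≈ 122 kg VSS/d

From the Monod/SRT balance for a CMAS, S = K_s·(1+k_d θ_c)/[θ_c·(Y k − k_d) − 1] = 47.5 × (1 + 0.0435 × 20.7) / [20.7 × (0.342 × 7.68 − 0.0435) − 1] = 90.27 / 52.47 = 1.720 mg/L.
Observed yield with endogenous decay: Y_obs = Y / (1 + k_d·θ_c) = 0.342 / (1 + 0.0435 × 20.7) = 0.342 / 1.900 = 0.1800 g VSS/g bCOD.
Mass of bCOD removed per day: Q(S₀ − S) = 313 × 2158 g/m³ = 675.5 kg/d.
P_X = Y_obs · Q(S₀ − S) = 0.1800 × 675.5 = 121.6 kg VSS/d.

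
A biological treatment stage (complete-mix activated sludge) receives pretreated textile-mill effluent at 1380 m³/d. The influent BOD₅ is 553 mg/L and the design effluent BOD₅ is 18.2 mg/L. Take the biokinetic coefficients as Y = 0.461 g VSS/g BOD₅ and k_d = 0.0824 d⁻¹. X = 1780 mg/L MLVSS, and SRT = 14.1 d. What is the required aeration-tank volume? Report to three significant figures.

Rearranging the biomass balance for a CMAS with decay, V = Y·Q·ΔS·θ_c / [X·(1+k_d θ_c)] = 0.461 × 1380 × (553 − 18.2) × 14.1 / [1780 × (1 + 0.0824 × 14.1)] = 4.8×10^6 / 3848 = 1247 m³.

V ≈ 1250 m³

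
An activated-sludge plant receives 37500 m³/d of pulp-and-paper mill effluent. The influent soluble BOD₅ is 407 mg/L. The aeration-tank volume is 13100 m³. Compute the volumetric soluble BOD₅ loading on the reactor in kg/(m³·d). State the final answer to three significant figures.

Volumetric loading L_v = Q·S₀ / V = 37500 × 407 g/m³ / 13100 m³ = 1165 g/(m³·d) = 1.165 kg soluble BOD₅/(m³·d).

L_v ≈ 1.17 kg soluble BOD₅/(m³·d)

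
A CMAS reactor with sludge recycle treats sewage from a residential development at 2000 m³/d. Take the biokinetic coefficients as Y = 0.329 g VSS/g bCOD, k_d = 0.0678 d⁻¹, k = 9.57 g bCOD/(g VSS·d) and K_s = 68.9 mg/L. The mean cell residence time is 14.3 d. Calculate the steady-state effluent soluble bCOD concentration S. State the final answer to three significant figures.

Effluent substrate depends only on kinetics and SRT: S = K_s(1 + k_d θ_c) / [θ_c(Yk − k_d) − 1] = 68.9 × (1 + 0.0678 × 14.3) / [14.3 × (0.329 × 9.57 − 0.0678) − 1] = 135.7 / 43.05 = 3.152 mg/L.

S ≈ 3.15 mg/L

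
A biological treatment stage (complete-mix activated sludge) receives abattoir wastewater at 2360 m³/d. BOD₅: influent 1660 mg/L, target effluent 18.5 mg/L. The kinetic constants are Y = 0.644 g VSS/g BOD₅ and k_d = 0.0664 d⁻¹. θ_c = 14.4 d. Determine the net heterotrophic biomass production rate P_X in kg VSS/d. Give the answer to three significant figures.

Correct the yield for decay: Y_obs = Y/(1 + k_d θ_c) = 0.644 / (1 + 0.0664 × 14.4) = 0.644 / 1.956 = 0.3292.
Mass of BOD₅ removed per day: Q(S₀ − S) = 2360 × 1642 g/m³ = 3874 kg/d.
Net biomass production P_X = Y_obs × Q·(S₀ − S) = 0.3292 × 3874 = 1275 kg VSS/d.

P_X ≈ 1280 kg VSS/d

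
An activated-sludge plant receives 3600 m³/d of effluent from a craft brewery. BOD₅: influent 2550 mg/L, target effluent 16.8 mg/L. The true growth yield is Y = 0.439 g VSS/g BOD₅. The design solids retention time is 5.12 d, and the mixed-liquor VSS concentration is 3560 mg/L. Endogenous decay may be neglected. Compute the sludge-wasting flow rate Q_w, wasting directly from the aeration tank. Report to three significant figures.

Q_w ≈ 1120 m³/d

V·X = Y·Q·ΔS·θ_c gives V = 0.439 × 3600 × (2550 − 16.8) × 5.12 / 3560 = 5758 m³.
Wasting from the aeration tank: Q_w = V / θ_c = 5758 / 5.12 = 1125 m³/d.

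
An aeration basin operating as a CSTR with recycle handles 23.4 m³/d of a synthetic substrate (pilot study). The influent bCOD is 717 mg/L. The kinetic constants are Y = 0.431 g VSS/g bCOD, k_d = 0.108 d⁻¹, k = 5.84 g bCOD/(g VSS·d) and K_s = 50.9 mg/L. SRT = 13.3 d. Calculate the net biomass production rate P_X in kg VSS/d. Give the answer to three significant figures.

P_X ≈ 2.95 kg VSS/d

From the Monod/SRT balance for a CMAS, S = K_s·(1+k_d θ_c)/[θ_c·(Y k − k_d) − 1] = 50.9 × (1 + 0.108 × 13.3) / [13.3 × (0.431 × 5.84 − 0.108) − 1] = 124.0 / 31.04 = 3.995 mg/L.
Y_obs = Y / (1 + k_d θ_c) = 0.431 / (1 + 0.108 × 13.3) = 0.431 / 2.436 = 0.1769.
Substrate removed = Q·(S₀ − S) = 23.4 m³/d × (717 − 4.00) g/m³ = 1.67×10^4 g/d = 16.68 kg/d.
P_X = Y_obs · Q(S₀ − S) = 0.1769 × 16.68 = 2.951 kg VSS/d.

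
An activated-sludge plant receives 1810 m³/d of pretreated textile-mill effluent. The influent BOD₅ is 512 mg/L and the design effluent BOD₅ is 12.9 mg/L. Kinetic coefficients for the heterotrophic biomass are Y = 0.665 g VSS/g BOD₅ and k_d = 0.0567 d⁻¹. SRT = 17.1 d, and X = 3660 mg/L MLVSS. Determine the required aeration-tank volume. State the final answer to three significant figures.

V ≈ 1430 m³

From the SRT design equation V = Y Q (S₀−S) θ_c / [X (1 + k_d θ_c)] = 0.665 × 1810 × (512 − 12.9) × 17.1 / [3660 × (1 + 0.0567 × 17.1)] = 1.03×10^7 / 7209 = 1425 m³.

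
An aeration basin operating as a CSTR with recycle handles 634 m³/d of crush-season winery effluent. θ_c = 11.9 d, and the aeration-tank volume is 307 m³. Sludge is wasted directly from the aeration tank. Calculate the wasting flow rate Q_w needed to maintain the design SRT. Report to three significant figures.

For wasting at MLVSS concentration, Q_w = V/θ_c = 307.0/11.9 = 25.80 m³/d.

Q_w ≈ 25.8 m³/d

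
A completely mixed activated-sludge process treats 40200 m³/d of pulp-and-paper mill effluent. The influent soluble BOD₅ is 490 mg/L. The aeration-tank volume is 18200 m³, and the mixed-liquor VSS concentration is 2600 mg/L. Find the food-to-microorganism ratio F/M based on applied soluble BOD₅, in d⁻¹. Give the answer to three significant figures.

F/M ≈ 0.416 d⁻¹

F/M = applied load / biomass = Q·S₀/(V·X) = 40200 × 490 / (18200 × 2600) = 0.4163 d⁻¹.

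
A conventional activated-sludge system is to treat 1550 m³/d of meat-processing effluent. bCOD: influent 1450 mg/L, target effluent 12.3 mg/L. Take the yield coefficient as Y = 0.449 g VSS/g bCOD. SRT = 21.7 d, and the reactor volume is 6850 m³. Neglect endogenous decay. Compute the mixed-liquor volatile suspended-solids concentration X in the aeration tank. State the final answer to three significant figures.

From V·X = Y·Q·(S₀ − S)·θ_c (decay neglected): X = 0.449 × 1550 × (1450 − 12.3) × 21.7 / 6850 = 3170 mg/L.

X ≈ 3170 mg/L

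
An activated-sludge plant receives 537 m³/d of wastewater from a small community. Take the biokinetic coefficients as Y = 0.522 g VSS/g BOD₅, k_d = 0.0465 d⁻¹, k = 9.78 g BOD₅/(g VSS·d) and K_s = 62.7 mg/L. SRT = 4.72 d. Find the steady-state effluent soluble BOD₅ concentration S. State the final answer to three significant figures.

S ≈ 3.34 mg/L

From the Monod/SRT balance for a CMAS, S = K_s·(1+k_d θ_c)/[θ_c·(Y k − k_d) − 1] = 62.7 × (1 + 0.0465 × 4.72) / [4.72 × (0.522 × 9.78 − 0.0465) − 1] = 76.46 / 22.88 = 3.342 mg/L.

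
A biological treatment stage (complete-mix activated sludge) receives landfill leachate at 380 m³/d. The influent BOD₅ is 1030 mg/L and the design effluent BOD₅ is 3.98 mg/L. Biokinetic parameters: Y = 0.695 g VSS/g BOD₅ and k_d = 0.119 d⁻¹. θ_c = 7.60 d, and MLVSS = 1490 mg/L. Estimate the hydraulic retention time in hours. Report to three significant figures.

Rearranging the biomass balance for a CMAS with decay, V = Y·Q·ΔS·θ_c / [X·(1+k_d θ_c)] = 0.695 × 380 × (1030 − 3.98) × 7.60 / [1490 × (1 + 0.119 × 7.60)] = 2.06×10^6 / 2838 = 725.8 m³.
τ = V/Q = 725.8/380 = 1.910 d, or 45.84 h.

τ ≈ 45.8 h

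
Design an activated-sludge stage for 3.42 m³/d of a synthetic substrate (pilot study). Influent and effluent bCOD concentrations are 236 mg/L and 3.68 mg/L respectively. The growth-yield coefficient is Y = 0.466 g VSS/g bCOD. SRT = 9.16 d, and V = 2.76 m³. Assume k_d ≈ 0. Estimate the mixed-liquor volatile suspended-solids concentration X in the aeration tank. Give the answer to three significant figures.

X ≈ 1230 mg/L

X = Y·Q·ΔS·θ_c / V = 0.466 × 3.42 × (236 − 3.68) × 9.16 / 2.76 = 1229 mg/L.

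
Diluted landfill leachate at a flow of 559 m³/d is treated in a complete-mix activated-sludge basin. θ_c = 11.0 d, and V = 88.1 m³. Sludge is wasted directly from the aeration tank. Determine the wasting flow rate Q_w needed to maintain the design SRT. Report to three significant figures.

Q_w ≈ 8.01 m³/d

Wasting from the aeration tank: Q_w = V / θ_c = 88.10 / 11.0 = 8.009 m³/d.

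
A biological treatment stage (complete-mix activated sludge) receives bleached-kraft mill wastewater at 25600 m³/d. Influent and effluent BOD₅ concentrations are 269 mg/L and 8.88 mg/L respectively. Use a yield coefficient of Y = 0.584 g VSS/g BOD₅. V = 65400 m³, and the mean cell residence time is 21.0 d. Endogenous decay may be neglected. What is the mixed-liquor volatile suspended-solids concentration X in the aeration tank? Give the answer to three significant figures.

X = Y·Q·ΔS·θ_c / V = 0.584 × 25600 × (269 − 8.88) × 21.0 / 65400 = 1249 mg/L.

X ≈ 1250 mg/L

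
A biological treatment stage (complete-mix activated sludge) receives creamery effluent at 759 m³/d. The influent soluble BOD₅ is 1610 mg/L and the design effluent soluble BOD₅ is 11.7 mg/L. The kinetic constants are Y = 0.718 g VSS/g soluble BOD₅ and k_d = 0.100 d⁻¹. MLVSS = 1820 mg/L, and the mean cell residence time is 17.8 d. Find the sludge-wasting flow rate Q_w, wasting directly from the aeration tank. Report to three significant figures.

From the SRT design equation V = Y Q (S₀−S) θ_c / [X (1 + k_d θ_c)] = 0.718 × 759 × (1610 − 11.7) × 17.8 / [1820 × (1 + 0.100 × 17.8)] = 1.55×10^7 / 5060 = 3064 m³.
Wasting from the aeration tank: Q_w = V / θ_c = 3064 / 17.8 = 172.2 m³/d.

Q_w ≈ 172 m³/d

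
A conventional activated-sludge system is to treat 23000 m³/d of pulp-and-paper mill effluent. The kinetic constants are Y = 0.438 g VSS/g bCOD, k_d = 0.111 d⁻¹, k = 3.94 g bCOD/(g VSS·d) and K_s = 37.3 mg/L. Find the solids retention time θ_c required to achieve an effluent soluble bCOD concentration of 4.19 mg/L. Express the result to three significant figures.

At the target effluent, Y k S/(K_s+S) = 0.438×3.94×4.19/41.49 = 0.1743 d⁻¹.
θ_c = 1/(μ − k_d) = 1/(0.1743 − 0.111) = 1/0.06328 = 15.80 d.

θ_c ≈ 15.8 d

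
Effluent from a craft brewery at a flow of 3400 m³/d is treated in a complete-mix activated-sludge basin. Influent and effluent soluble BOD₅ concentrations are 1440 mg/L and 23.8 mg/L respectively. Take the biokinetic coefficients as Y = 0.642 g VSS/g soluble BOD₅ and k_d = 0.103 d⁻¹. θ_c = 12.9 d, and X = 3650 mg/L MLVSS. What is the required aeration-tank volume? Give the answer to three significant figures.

From the SRT design equation V = Y Q (S₀−S) θ_c / [X (1 + k_d θ_c)] = 0.642 × 3400 × (1440 − 23.8) × 12.9 / [3650 × (1 + 0.103 × 12.9)] = 3.99×10^7 / 8500 = 4692 m³.

V ≈ 4690 m³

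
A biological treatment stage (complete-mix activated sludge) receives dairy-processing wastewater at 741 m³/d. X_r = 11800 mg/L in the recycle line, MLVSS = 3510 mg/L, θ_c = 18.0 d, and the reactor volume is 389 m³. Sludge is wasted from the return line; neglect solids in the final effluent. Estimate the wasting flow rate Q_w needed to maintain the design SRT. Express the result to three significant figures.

Q_w ≈ 6.43 m³/d

θ_c = V·X/(Q_w·X_r) when wasting from the recycle, so Q_w = V·X/(θ_c·X_r) = 389.0 × 3510 / (18.0 × 11800) = 6.428 m³/d.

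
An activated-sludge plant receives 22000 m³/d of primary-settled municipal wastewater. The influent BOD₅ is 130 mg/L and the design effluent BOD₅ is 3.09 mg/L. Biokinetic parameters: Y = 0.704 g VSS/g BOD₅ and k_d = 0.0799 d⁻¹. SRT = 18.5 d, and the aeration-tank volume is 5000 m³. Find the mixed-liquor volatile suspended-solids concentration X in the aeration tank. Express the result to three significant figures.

X = Y·Q·ΔS·θ_c / [V·(1 + k_d θ_c)] = 0.704 × 22000 × (130 − 3.09) × 18.5 / [5000 × (1 + 0.0799 × 18.5)] = 2935 mg/L.

X ≈ 2930 mg/L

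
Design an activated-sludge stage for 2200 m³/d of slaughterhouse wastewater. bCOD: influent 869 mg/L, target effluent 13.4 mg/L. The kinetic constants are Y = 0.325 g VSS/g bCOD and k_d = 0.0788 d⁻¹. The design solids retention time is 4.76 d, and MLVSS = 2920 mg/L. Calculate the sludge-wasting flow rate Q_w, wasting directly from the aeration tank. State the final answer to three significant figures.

Q_w ≈ 152 m³/d

Steady-state biomass mass balance: V·X·(1 + k_d·θ_c) = Y·Q·(S₀ − S)·θ_c, so V = 0.325 × 2200 × (869 − 13.4) × 4.76 / [2920 × (1 + 0.0788 × 4.76)] = 2.91×10^6 / 4015 = 725.2 m³.
For wasting at MLVSS concentration, Q_w = V/θ_c = 725.2/4.76 = 152.4 m³/d.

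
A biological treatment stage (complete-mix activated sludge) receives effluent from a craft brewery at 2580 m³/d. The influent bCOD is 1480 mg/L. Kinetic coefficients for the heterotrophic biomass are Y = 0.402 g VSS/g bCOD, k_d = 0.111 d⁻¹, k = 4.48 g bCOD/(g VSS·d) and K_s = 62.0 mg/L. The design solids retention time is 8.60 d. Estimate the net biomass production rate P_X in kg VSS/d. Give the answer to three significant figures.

P_X ≈ 781 kg VSS/d

From the Monod/SRT balance for a CMAS, S = K_s·(1+k_d θ_c)/[θ_c·(Y k − k_d) − 1] = 62.0 × (1 + 0.111 × 8.60) / [8.60 × (0.402 × 4.48 − 0.111) − 1] = 121.2 / 13.53 = 8.954 mg/L.
Observed yield with endogenous decay: Y_obs = Y / (1 + k_d·θ_c) = 0.402 / (1 + 0.111 × 8.60) = 0.402 / 1.955 = 0.2057 g VSS/g bCOD.
ΔS = 1480 − 8.95 = 1471 mg/L, so the substrate removal rate is 2580 × 1471/1000 = 3795 kg bCOD/d.
So the net sludge growth is P_X = 0.2057 × 3795 = 780.6 kg VSS/d.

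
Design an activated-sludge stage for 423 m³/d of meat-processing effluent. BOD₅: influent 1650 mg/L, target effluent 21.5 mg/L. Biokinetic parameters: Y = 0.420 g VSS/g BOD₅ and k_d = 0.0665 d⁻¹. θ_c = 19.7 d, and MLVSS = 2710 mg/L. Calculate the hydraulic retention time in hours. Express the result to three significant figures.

Steady-state biomass mass balance: V·X·(1 + k_d·θ_c) = Y·Q·(S₀ − S)·θ_c, so V = 0.420 × 423 × (1650 − 21.5) × 19.7 / [2710 × (1 + 0.0665 × 19.7)] = 5.7×10^6 / 6260 = 910.4 m³.
HRT = V/Q = 910.4 m³ / 423 m³·d⁻¹ = 2.152 d × 24 = 51.66 h.

τ ≈ 51.7 h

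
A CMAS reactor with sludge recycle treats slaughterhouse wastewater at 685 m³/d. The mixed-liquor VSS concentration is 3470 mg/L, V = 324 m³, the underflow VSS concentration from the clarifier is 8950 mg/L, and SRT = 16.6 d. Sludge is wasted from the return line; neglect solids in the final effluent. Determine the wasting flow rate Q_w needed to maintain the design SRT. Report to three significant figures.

Wasting from the return line (neglecting effluent solids): Q_w = V·X / (θ_c·X_r) = 324.0 × 3470 / (16.6 × 8950) = 7.567 m³/d.

Q_w ≈ 7.57 m³/d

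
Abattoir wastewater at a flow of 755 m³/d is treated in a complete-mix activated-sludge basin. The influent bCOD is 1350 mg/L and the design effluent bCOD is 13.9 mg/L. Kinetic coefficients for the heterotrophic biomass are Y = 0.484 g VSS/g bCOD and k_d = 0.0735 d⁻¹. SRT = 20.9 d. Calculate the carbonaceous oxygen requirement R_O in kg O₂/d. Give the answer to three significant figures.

Y_obs = Y / (1 + k_d θ_c) = 0.484 / (1 + 0.0735 × 20.9) = 0.484 / 2.536 = 0.1908.
Mass of bCOD removed per day: Q(S₀ − S) = 755 × 1336 g/m³ = 1009 kg/d.
P_X = Y_obs·Q·(S₀ − S) = 0.1908 × 1009 = 192.5 kg VSS/d.
Carbonaceous O₂ demand = substrate oxidised − cell-mass equivalent = 1009 − 1.42 × 192.5 = 735.4 kg O₂/d.

R_O ≈ 735 kg O₂/d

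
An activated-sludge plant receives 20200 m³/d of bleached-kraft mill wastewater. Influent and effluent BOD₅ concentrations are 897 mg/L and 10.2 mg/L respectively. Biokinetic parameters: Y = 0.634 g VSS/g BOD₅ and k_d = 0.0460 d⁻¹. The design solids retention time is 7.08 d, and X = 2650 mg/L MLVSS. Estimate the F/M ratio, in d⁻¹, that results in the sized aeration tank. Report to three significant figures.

F/M ≈ 0.299 d⁻¹

Steady-state biomass mass balance: V·X·(1 + k_d·θ_c) = Y·Q·(S₀ − S)·θ_c, so V = 0.634 × 20200 × (897 − 10.2) × 7.08 / [2650 × (1 + 0.0460 × 7.08)] = 8.04×10^7 / 3513 = 22888 m³.
F/M = applied load / biomass = Q·S₀/(V·X) = 20200 × 897 / (22888 × 2650) = 0.2987 d⁻¹.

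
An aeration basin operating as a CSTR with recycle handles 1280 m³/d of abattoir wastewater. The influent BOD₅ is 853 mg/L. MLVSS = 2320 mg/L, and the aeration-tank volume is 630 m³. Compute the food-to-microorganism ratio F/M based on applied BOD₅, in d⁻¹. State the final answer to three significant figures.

F/M = applied load / biomass = Q·S₀/(V·X) = 1280 × 853 / (630.0 × 2320) = 0.7470 d⁻¹.

F/M ≈ 0.747 d⁻¹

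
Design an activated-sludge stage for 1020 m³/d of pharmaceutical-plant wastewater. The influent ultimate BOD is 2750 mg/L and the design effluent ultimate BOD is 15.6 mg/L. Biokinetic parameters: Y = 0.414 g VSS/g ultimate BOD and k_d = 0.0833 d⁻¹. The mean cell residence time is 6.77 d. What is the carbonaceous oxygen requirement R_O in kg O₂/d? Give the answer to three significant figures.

The observed yield is Y_obs = Y/(1 + k_d·θ_c) = 0.414 / (1 + 0.0833 × 6.77) = 0.414 / 1.564 = 0.2647 g VSS per g ultimate BOD removed.
Substrate removed = Q·(S₀ − S) = 1020 m³/d × (2750 − 15.6) g/m³ = 2.79×10^6 g/d = 2789 kg/d.
Biomass synthesised: P_X = Y_obs × 2789 = 738.3 kg VSS/d.
R_O = Q·ΔS − 1.42 P_X = 2789 − 1048 = 1741 kg O₂/d.

R_O ≈ 1740 kg O₂/d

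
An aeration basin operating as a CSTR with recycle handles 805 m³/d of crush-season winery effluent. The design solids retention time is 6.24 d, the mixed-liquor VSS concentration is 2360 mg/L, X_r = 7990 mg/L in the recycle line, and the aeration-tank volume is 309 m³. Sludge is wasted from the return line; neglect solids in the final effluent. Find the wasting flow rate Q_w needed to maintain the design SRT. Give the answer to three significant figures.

Q_w ≈ 14.6 m³/d

Wasting from the return line (neglecting effluent solids): Q_w = V·X / (θ_c·X_r) = 309.0 × 2360 / (6.24 × 7990) = 14.63 m³/d.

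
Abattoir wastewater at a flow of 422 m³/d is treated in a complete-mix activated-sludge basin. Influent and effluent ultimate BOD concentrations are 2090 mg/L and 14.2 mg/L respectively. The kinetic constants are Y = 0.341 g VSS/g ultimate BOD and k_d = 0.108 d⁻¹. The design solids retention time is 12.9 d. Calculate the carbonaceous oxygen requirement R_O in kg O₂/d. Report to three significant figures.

R_O ≈ 699 kg O₂/d

Observed yield with endogenous decay: Y_obs = Y / (1 + k_d·θ_c) = 0.341 / (1 + 0.108 × 12.9) = 0.341 / 2.393 = 0.1425 g VSS/g ultimate BOD.
Q·(S₀ − S) = 422 × (2090 − 14.2) × 10⁻³ = 876.0 kg/d removed.
Net sludge production P_X = 0.1425 × 876.0 = 124.8 kg VSS/d.
R_O = Q·(S₀ − S) − 1.42·P_X = 876.0 − 1.42 × 124.8 = 698.7 kg O₂/d.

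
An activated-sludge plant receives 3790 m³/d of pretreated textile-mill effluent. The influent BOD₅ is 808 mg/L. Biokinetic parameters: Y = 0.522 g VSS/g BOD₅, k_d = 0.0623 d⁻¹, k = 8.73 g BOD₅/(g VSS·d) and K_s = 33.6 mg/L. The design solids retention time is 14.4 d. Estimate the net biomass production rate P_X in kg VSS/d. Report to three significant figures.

P_X ≈ 842 kg VSS/d

For a completely mixed reactor with recycle the Lawrence–McCarty relation gives S = K_s·(1 + k_d·θ_c) / [θ_c·(Y·k − k_d) − 1] = 33.6 × (1 + 0.0623 × 14.4) / [14.4 × (0.522 × 8.73 − 0.0623) − 1] = 63.74 / 63.72 = 1.000 mg/L.
The observed yield is Y_obs = Y/(1 + k_d·θ_c) = 0.522 / (1 + 0.0623 × 14.4) = 0.522 / 1.897 = 0.2752 g VSS per g BOD₅ removed.
Substrate removed = Q·(S₀ − S) = 3790 m³/d × (808 − 1.00) g/m³ = 3.06×10^6 g/d = 3059 kg/d.
P_X = Y_obs · Q(S₀ − S) = 0.2752 × 3059 = 841.6 kg VSS/d.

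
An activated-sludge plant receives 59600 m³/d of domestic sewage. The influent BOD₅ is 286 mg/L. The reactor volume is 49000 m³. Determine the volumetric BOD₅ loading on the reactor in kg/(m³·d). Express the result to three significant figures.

L_v ≈ 0.348 kg BOD₅/(m³·d)

Applied BOD₅ load per unit volume = Q·S₀/V = (59600 × 286/1000)/49000 = 0.3479 kg BOD₅·m⁻³·d⁻¹.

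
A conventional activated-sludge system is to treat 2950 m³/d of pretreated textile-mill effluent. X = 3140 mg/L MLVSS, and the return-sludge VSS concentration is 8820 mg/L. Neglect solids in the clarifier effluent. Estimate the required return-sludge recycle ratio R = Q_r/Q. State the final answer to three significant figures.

R = Q_r/Q = X/(X_r − X) = 3140 / (8820 − 3140) = 0.5528.

R ≈ 0.553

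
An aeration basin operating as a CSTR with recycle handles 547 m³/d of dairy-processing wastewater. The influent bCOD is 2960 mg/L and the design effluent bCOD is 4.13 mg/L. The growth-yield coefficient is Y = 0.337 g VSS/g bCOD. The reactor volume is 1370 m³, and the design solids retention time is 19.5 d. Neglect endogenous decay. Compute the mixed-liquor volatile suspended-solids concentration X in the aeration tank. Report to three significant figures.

X ≈ 7760 mg/L

X = Y·Q·ΔS·θ_c / V = 0.337 × 547 × (2960 − 4.13) × 19.5 / 1370 = 7756 mg/L.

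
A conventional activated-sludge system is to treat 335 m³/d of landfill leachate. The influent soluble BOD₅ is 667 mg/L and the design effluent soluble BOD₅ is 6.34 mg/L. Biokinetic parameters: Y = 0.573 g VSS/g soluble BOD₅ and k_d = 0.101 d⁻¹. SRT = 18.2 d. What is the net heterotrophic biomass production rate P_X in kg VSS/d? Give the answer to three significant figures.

Correct the yield for decay: Y_obs = Y/(1 + k_d θ_c) = 0.573 / (1 + 0.101 × 18.2) = 0.573 / 2.838 = 0.2019.
ΔS = 667 − 6.34 = 660.7 mg/L, so the substrate removal rate is 335 × 660.7/1000 = 221.3 kg soluble BOD₅/d.
Net biomass production P_X = Y_obs × Q·(S₀ − S) = 0.2019 × 221.3 = 44.68 kg VSS/d.

P_X ≈ 44.7 kg VSS/d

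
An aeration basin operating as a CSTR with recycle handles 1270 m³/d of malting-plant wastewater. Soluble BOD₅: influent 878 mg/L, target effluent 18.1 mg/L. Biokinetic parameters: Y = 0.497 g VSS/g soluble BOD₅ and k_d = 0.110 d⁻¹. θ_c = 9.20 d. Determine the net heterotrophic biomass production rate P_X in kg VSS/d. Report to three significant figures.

Correct the yield for decay: Y_obs = Y/(1 + k_d θ_c) = 0.497 / (1 + 0.110 × 9.20) = 0.497 / 2.012 = 0.2470.
Mass of soluble BOD₅ removed per day: Q(S₀ − S) = 1270 × 859.9 g/m³ = 1092 kg/d.
P_X = Y_obs · Q(S₀ − S) = 0.2470 × 1092 = 269.8 kg VSS/d.

P_X ≈ 270 kg VSS/d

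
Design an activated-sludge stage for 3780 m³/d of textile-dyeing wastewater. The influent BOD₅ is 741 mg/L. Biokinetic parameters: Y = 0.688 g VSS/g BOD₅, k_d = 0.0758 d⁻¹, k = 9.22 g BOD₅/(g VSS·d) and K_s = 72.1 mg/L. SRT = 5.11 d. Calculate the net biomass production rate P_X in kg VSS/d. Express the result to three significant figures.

Effluent substrate depends only on kinetics and SRT: S = K_s(1 + k_d θ_c) / [θ_c(Yk − k_d) − 1] = 72.1 × (1 + 0.0758 × 5.11) / [5.11 × (0.688 × 9.22 − 0.0758) − 1] = 100.0 / 31.03 = 3.224 mg/L.
The observed yield is Y_obs = Y/(1 + k_d·θ_c) = 0.688 / (1 + 0.0758 × 5.11) = 0.688 / 1.387 = 0.4959 g VSS per g BOD₅ removed.
Q·(S₀ − S) = 3780 × (741 − 3.22) × 10⁻³ = 2789 kg/d removed.
So the net sludge growth is P_X = 0.4959 × 2789 = 1383 kg VSS/d.

P_X ≈ 1380 kg VSS/d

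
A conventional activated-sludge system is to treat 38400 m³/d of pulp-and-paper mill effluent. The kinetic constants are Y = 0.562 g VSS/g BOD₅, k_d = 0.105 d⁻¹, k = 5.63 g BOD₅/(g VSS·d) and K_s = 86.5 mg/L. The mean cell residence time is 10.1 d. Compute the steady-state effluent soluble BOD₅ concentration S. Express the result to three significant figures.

S ≈ 5.96 mg/L

Effluent substrate depends only on kinetics and SRT: S = K_s(1 + k_d θ_c) / [θ_c(Yk − k_d) − 1] = 86.5 × (1 + 0.105 × 10.1) / [10.1 × (0.562 × 5.63 − 0.105) − 1] = 178.2 / 29.90 = 5.962 mg/L.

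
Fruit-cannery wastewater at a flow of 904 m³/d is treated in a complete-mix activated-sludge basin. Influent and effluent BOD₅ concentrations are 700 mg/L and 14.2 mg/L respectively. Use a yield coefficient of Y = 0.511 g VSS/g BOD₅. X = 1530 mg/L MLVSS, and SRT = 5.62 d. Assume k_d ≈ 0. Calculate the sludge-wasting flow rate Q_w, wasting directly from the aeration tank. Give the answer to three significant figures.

Biomass mass balance (decay neglected): V·X = Y·Q·(S₀ − S)·θ_c, so V = 0.511 × 904 × (700 − 14.2) × 5.62 / 1530 = 1164 m³.
Wasting from the aeration tank: Q_w = V / θ_c = 1164 / 5.62 = 207.1 m³/d.

Q_w ≈ 207 m³/d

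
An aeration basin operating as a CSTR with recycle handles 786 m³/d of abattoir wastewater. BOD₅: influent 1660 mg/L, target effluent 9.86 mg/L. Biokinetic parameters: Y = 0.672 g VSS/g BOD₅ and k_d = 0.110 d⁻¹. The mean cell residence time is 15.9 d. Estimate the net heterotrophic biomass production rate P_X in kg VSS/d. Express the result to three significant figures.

P_X ≈ 317 kg VSS/d

Y_obs = Y / (1 + k_d θ_c) = 0.672 / (1 + 0.110 × 15.9) = 0.672 / 2.749 = 0.2445.
ΔS = 1660 − 9.86 = 1650 mg/L, so the substrate removal rate is 786 × 1650/1000 = 1297 kg BOD₅/d.
So the net sludge growth is P_X = 0.2445 × 1297 = 317.1 kg VSS/d.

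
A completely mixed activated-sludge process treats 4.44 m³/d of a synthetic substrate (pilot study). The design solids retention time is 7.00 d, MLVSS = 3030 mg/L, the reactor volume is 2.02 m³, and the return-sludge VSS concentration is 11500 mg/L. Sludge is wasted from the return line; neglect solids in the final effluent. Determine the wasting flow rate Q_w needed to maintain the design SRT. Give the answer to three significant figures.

θ_c = V·X/(Q_w·X_r) when wasting from the recycle, so Q_w = V·X/(θ_c·X_r) = 2.020 × 3030 / (7.00 × 11500) = 0.07603 m³/d.

Q_w ≈ 0.0760 m³/d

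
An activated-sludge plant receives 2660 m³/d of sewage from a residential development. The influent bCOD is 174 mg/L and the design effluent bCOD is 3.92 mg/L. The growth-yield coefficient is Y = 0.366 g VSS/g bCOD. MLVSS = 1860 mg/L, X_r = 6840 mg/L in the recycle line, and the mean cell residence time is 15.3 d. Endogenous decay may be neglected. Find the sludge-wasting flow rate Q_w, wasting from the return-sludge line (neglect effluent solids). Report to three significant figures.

Biomass mass balance (decay neglected): V·X = Y·Q·(S₀ − S)·θ_c, so V = 0.366 × 2660 × (174 − 3.92) × 15.3 / 1860 = 1362 m³.
Wasting from the return line (neglecting effluent solids): Q_w = V·X / (θ_c·X_r) = 1362 × 1860 / (15.3 × 6840) = 24.21 m³/d.

Q_w ≈ 24.2 m³/d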